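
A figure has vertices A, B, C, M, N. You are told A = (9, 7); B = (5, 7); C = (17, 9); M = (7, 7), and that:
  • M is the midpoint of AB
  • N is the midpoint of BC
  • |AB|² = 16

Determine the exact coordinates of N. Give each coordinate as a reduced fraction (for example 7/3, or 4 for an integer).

N = (11, 8)

1. N_x = 11  [2·N = B+C = (5, 7)+(17, 9)]
2. N_y = 8  [2·N = B+C = (5, 7)+(17, 9)]
   so N = (11, 8)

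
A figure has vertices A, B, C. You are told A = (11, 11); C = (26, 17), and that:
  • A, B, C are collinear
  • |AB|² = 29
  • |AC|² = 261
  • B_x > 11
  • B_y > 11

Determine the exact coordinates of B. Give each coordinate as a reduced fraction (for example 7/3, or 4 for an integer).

B = (16, 13)

1. B_x = 16  [[A, B, C are collinear ⇒ 6x-15y+99=0] ∩ [|B−(11, 11)|²=29]]
2. B_y = 13  [[A, B, C are collinear ⇒ 6x-15y+99=0] ∩ [|B−(11, 11)|²=29]]
   so B = (16, 13)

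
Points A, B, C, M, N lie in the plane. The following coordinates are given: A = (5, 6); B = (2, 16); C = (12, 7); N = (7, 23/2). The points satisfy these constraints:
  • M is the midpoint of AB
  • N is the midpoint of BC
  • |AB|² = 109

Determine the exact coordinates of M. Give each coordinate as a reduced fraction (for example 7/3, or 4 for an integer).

1. M_x = 7/2  [2·M = A+B = (5, 6)+(2, 16)]
2. M_y = 11  [2·M = A+B = (5, 6)+(2, 16)]
   so M = (7/2, 11)

M = (7/2, 11)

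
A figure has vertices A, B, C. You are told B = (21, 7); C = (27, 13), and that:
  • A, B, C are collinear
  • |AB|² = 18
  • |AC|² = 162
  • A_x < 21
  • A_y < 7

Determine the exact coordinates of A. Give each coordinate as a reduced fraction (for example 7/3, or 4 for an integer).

1. A_x = 18  [[A, B, C are collinear ⇒ -6x+6y+84=0] ∩ [|A−(21, 7)|²=18]]
2. A_y = 4  [[A, B, C are collinear ⇒ -6x+6y+84=0] ∩ [|A−(21, 7)|²=18]]
   so A = (18, 4)

A = (18, 4)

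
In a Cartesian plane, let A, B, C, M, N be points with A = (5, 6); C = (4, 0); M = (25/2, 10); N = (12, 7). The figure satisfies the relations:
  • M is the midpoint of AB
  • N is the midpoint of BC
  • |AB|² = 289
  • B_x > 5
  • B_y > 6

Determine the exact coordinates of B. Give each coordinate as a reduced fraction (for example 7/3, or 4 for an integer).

1. B_x = 20  [B = 2·M−A = 2·(25/2, 10)−(5, 6)]
2. B_y = 14  [B = 2·M−A = 2·(25/2, 10)−(5, 6)]
   so B = (20, 14)

B = (20, 14)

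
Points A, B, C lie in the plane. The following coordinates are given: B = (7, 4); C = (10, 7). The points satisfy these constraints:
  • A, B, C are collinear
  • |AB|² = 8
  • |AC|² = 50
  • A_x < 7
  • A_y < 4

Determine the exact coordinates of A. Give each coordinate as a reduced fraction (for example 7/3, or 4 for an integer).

A = (5, 2)

1. A_x = 5  [[A, B, C are collinear ⇒ -3x+3y+9=0] ∩ [|A−(7, 4)|²=8]]
2. A_y = 2  [[A, B, C are collinear ⇒ -3x+3y+9=0] ∩ [|A−(7, 4)|²=8]]
   so A = (5, 2)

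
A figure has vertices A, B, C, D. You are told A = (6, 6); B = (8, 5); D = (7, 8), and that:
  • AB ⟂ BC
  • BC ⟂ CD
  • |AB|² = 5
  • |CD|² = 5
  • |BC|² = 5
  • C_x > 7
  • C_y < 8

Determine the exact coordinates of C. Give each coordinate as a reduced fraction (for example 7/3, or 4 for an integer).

1. C_x = 9  [[AB ⟂ BC ⇒ 2x-1y-11=0] ∩ [|C−(7, 8)|²=5]]
2. C_y = 7  [[AB ⟂ BC ⇒ 2x-1y-11=0] ∩ [|C−(7, 8)|²=5]]
   so C = (9, 7)

C = (9, 7)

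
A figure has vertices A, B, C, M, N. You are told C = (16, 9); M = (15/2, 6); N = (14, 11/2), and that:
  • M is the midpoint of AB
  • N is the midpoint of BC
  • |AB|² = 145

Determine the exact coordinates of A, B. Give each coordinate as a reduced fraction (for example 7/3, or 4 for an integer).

1. B_x = 12  [B = 2·N−C = 2·(14, 11/2)−(16, 9)]
2. B_y = 2  [B = 2·N−C = 2·(14, 11/2)−(16, 9)]
   so B = (12, 2)
3. A_x = 3  [A = 2·M−B = 2·(15/2, 6)−(12, 2)]
4. A_y = 10  [A = 2·M−B = 2·(15/2, 6)−(12, 2)]
   so A = (3, 10)

A = (3, 10)
B = (12, 2)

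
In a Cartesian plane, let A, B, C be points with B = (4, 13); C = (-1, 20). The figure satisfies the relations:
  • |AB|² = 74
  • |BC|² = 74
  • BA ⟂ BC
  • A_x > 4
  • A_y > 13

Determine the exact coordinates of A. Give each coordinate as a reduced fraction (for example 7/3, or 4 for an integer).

1. A_x = 11  [[BA ⟂ BC ⇒ -5x+7y-71=0] ∩ [|A−(4, 13)|²=74]]
2. A_y = 18  [[BA ⟂ BC ⇒ -5x+7y-71=0] ∩ [|A−(4, 13)|²=74]]
   so A = (11, 18)

A = (11, 18)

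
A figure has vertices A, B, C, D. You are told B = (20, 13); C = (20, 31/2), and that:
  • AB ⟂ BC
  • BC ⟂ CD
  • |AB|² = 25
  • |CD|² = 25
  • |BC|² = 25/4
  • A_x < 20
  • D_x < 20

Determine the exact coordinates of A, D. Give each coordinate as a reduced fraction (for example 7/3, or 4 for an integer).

A = (15, 13)
D = (15, 31/2)

1. A_x = 15  [[AB ⟂ BC ⇒ -5/2y+65/2=0] ∩ [|A−(20, 13)|²=25]]
2. A_y = 13  [[AB ⟂ BC ⇒ -5/2y+65/2=0] ∩ [|A−(20, 13)|²=25]]
   so A = (15, 13)
3. D_x = 15  [[BC ⟂ CD ⇒ 5/2y-155/4=0] ∩ [|D−(20, 31/2)|²=25]]
4. D_y = 31/2  [[BC ⟂ CD ⇒ 5/2y-155/4=0] ∩ [|D−(20, 31/2)|²=25]]
   so D = (15, 31/2)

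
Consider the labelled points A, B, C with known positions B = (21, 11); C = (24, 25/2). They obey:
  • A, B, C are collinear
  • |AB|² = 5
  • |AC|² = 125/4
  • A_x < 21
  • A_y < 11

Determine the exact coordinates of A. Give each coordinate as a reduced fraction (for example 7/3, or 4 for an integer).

1. A_x = 19  [[A, B, C are collinear ⇒ -3/2x+3y-3/2=0] ∩ [|A−(21, 11)|²=5]]
2. A_y = 10  [[A, B, C are collinear ⇒ -3/2x+3y-3/2=0] ∩ [|A−(21, 11)|²=5]]
   so A = (19, 10)

A = (19, 10)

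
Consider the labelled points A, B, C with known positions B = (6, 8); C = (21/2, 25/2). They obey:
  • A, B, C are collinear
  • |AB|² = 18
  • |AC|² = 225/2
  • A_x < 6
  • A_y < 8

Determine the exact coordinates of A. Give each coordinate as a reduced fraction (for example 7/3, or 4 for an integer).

A = (3, 5)

1. A_x = 3  [[A, B, C are collinear ⇒ -9/2x+9/2y-9=0] ∩ [|A−(6, 8)|²=18]]
2. A_y = 5  [[A, B, C are collinear ⇒ -9/2x+9/2y-9=0] ∩ [|A−(6, 8)|²=18]]
   so A = (3, 5)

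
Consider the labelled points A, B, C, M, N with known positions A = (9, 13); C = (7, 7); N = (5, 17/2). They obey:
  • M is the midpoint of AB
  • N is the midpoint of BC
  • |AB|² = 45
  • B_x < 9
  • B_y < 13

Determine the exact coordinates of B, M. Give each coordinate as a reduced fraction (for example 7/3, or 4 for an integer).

1. B_x = 3  [B = 2·N−C = 2·(5, 17/2)−(7, 7)]
2. B_y = 10  [B = 2·N−C = 2·(5, 17/2)−(7, 7)]
   so B = (3, 10)
3. M_x = 6  [2·M = A+B = (9, 13)+(3, 10)]
4. M_y = 23/2  [2·M = A+B = (9, 13)+(3, 10)]
   so M = (6, 23/2)

B = (3, 10)
M = (6, 23/2)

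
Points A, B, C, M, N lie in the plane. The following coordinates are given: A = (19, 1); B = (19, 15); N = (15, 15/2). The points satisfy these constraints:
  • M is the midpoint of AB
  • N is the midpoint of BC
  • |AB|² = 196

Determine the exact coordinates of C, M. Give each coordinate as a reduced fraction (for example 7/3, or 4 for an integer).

C = (11, 0)
M = (19, 8)

1. M_x = 19  [2·M = A+B = (19, 1)+(19, 15)]
2. M_y = 8  [2·M = A+B = (19, 1)+(19, 15)]
   so M = (19, 8)
3. C_x = 11  [C = 2·N−B = 2·(15, 15/2)−(19, 15)]
4. C_y = 0  [C = 2·N−B = 2·(15, 15/2)−(19, 15)]
   so C = (11, 0)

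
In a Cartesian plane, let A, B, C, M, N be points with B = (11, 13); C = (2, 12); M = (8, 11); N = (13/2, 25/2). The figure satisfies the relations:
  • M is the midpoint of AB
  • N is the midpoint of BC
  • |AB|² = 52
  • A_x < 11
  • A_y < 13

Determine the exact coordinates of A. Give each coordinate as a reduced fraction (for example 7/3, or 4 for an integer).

A = (5, 9)

1. A_x = 5  [A = 2·M−B = 2·(8, 11)−(11, 13)]
2. A_y = 9  [A = 2·M−B = 2·(8, 11)−(11, 13)]
   so A = (5, 9)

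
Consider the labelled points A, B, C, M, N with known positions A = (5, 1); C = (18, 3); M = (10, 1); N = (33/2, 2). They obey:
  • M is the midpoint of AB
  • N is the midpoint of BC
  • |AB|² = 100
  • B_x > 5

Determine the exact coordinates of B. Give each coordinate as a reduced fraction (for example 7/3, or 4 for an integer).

B = (15, 1)

1. B_x = 15  [B = 2·M−A = 2·(10, 1)−(5, 1)]
2. B_y = 1  [B = 2·M−A = 2·(10, 1)−(5, 1)]
   so B = (15, 1)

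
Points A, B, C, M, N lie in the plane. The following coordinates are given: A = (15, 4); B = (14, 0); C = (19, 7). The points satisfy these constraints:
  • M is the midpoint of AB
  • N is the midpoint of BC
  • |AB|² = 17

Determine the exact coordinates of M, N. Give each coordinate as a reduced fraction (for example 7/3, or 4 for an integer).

1. M_x = 29/2  [2·M = A+B = (15, 4)+(14, 0)]
2. M_y = 2  [2·M = A+B = (15, 4)+(14, 0)]
   so M = (29/2, 2)
3. N_x = 33/2  [2·N = B+C = (14, 0)+(19, 7)]
4. N_y = 7/2  [2·N = B+C = (14, 0)+(19, 7)]
   so N = (33/2, 7/2)

M = (29/2, 2)
N = (33/2, 7/2)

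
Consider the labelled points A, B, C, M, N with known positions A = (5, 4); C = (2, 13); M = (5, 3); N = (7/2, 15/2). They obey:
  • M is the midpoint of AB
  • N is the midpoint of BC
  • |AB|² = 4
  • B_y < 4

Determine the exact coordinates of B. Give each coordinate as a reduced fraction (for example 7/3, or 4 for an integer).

B = (5, 2)

1. B_x = 5  [B = 2·M−A = 2·(5, 3)−(5, 4)]
2. B_y = 2  [B = 2·M−A = 2·(5, 3)−(5, 4)]
   so B = (5, 2)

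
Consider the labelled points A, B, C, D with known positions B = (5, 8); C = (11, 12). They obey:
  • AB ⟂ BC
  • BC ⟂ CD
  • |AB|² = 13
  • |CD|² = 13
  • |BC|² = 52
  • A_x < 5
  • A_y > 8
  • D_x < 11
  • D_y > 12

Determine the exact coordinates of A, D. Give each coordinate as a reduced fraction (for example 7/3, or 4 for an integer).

1. A_x = 3  [[AB ⟂ BC ⇒ -6x-4y+62=0] ∩ [|A−(5, 8)|²=13]]
2. A_y = 11  [[AB ⟂ BC ⇒ -6x-4y+62=0] ∩ [|A−(5, 8)|²=13]]
   so A = (3, 11)
3. D_x = 9  [[BC ⟂ CD ⇒ 6x+4y-114=0] ∩ [|D−(11, 12)|²=13]]
4. D_y = 15  [[BC ⟂ CD ⇒ 6x+4y-114=0] ∩ [|D−(11, 12)|²=13]]
   so D = (9, 15)

A = (3, 11)
D = (9, 15)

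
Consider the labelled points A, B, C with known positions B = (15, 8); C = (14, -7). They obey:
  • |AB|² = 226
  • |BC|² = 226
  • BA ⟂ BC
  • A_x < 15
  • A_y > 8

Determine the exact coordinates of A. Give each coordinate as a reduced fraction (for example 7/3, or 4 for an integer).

1. A_x = 0  [[BA ⟂ BC ⇒ -1x-15y+135=0] ∩ [|A−(15, 8)|²=226]]
2. A_y = 9  [[BA ⟂ BC ⇒ -1x-15y+135=0] ∩ [|A−(15, 8)|²=226]]
   so A = (0, 9)

A = (0, 9)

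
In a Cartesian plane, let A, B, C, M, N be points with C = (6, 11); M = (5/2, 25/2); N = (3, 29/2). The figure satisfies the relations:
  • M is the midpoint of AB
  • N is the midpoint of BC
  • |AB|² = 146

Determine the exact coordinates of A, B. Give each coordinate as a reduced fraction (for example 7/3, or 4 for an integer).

1. B_x = 0  [B = 2·N−C = 2·(3, 29/2)−(6, 11)]
2. B_y = 18  [B = 2·N−C = 2·(3, 29/2)−(6, 11)]
   so B = (0, 18)
3. A_x = 5  [A = 2·M−B = 2·(5/2, 25/2)−(0, 18)]
4. A_y = 7  [A = 2·M−B = 2·(5/2, 25/2)−(0, 18)]
   so A = (5, 7)

A = (5, 7)
B = (0, 18)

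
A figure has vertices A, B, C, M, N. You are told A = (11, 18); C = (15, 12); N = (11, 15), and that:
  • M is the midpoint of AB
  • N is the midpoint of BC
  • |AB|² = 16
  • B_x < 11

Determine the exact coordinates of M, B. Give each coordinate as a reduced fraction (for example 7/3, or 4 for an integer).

M = (9, 18)
B = (7, 18)

1. B_x = 7  [B = 2·N−C = 2·(11, 15)−(15, 12)]
2. B_y = 18  [B = 2·N−C = 2·(11, 15)−(15, 12)]
   so B = (7, 18)
3. M_x = 9  [2·M = A+B = (11, 18)+(7, 18)]
4. M_y = 18  [2·M = A+B = (11, 18)+(7, 18)]
   so M = (9, 18)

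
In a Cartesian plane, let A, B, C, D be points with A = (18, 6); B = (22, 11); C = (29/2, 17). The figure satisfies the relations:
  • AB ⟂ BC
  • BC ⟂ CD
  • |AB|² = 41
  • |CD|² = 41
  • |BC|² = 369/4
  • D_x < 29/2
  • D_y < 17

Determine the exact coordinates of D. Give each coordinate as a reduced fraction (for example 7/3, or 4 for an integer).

D = (21/2, 12)

1. D_x = 21/2  [[BC ⟂ CD ⇒ -15/2x+6y+27/4=0] ∩ [|D−(29/2, 17)|²=41]]
2. D_y = 12  [[BC ⟂ CD ⇒ -15/2x+6y+27/4=0] ∩ [|D−(29/2, 17)|²=41]]
   so D = (21/2, 12)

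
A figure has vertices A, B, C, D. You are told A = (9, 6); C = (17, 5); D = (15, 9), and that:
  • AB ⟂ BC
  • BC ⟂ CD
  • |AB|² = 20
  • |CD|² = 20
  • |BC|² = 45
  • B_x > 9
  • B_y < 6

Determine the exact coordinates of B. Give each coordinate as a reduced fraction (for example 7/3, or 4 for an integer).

1. B_x = 11  [[BC ⟂ CD ⇒ 2x-4y-14=0] ∩ [|B−(9, 6)|²=20]]
2. B_y = 2  [[BC ⟂ CD ⇒ 2x-4y-14=0] ∩ [|B−(9, 6)|²=20]]
   so B = (11, 2)

B = (11, 2)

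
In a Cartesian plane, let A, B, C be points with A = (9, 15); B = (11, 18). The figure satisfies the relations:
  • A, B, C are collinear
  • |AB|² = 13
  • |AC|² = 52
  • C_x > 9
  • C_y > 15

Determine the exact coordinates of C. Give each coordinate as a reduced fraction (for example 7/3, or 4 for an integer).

1. C_x = 13  [[A, B, C are collinear ⇒ -3x+2y-3=0] ∩ [|C−(9, 15)|²=52]]
2. C_y = 21  [[A, B, C are collinear ⇒ -3x+2y-3=0] ∩ [|C−(9, 15)|²=52]]
   so C = (13, 21)

C = (13, 21)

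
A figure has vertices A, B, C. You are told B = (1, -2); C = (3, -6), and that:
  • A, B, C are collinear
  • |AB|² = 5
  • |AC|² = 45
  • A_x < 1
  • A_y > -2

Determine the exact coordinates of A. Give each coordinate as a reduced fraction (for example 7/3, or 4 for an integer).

A = (0, 0)

1. A_x = 0  [[A, B, C are collinear ⇒ 4x+2y=0] ∩ [|A−(1, -2)|²=5]]
2. A_y = 0  [[A, B, C are collinear ⇒ 4x+2y=0] ∩ [|A−(1, -2)|²=5]]
   so A = (0, 0)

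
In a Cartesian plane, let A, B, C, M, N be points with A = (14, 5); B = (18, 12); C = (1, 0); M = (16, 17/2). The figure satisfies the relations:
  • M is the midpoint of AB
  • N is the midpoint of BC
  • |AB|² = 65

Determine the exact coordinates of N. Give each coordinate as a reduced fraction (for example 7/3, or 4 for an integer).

N = (19/2, 6)

1. N_x = 19/2  [2·N = B+C = (18, 12)+(1, 0)]
2. N_y = 6  [2·N = B+C = (18, 12)+(1, 0)]
   so N = (19/2, 6)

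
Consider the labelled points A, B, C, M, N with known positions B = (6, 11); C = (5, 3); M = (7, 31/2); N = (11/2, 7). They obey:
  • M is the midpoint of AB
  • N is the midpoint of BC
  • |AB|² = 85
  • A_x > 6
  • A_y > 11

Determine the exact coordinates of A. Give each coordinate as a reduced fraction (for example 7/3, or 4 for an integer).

A = (8, 20)

1. A_x = 8  [A = 2·M−B = 2·(7, 31/2)−(6, 11)]
2. A_y = 20  [A = 2·M−B = 2·(7, 31/2)−(6, 11)]
   so A = (8, 20)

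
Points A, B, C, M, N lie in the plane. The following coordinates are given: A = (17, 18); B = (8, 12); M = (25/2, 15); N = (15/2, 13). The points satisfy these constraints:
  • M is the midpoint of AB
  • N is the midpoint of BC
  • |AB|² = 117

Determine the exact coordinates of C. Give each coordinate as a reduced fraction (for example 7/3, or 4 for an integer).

C = (7, 14)

1. C_x = 7  [C = 2·N−B = 2·(15/2, 13)−(8, 12)]
2. C_y = 14  [C = 2·N−B = 2·(15/2, 13)−(8, 12)]
   so C = (7, 14)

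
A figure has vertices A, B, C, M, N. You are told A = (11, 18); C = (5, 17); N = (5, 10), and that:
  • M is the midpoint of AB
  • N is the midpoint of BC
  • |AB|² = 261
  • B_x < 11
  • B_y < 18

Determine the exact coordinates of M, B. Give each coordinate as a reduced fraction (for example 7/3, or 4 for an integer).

1. B_x = 5  [B = 2·N−C = 2·(5, 10)−(5, 17)]
2. B_y = 3  [B = 2·N−C = 2·(5, 10)−(5, 17)]
   so B = (5, 3)
3. M_x = 8  [2·M = A+B = (11, 18)+(5, 3)]
4. M_y = 21/2  [2·M = A+B = (11, 18)+(5, 3)]
   so M = (8, 21/2)

M = (8, 21/2)
B = (5, 3)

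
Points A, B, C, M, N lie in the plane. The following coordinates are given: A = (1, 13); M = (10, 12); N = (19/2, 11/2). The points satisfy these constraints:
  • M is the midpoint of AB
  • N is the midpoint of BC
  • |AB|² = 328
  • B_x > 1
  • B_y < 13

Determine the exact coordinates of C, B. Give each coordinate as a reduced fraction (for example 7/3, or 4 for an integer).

C = (0, 0)
B = (19, 11)

1. B_x = 19  [B = 2·M−A = 2·(10, 12)−(1, 13)]
2. B_y = 11  [B = 2·M−A = 2·(10, 12)−(1, 13)]
   so B = (19, 11)
3. C_x = 0  [C = 2·N−B = 2·(19/2, 11/2)−(19, 11)]
4. C_y = 0  [C = 2·N−B = 2·(19/2, 11/2)−(19, 11)]
   so C = (0, 0)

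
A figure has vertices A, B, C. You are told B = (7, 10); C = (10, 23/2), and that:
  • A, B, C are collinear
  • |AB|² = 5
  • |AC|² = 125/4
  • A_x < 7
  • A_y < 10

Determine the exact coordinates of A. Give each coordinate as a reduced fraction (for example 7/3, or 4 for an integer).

1. A_x = 5  [[A, B, C are collinear ⇒ -3/2x+3y-39/2=0] ∩ [|A−(7, 10)|²=5]]
2. A_y = 9  [[A, B, C are collinear ⇒ -3/2x+3y-39/2=0] ∩ [|A−(7, 10)|²=5]]
   so A = (5, 9)

A = (5, 9)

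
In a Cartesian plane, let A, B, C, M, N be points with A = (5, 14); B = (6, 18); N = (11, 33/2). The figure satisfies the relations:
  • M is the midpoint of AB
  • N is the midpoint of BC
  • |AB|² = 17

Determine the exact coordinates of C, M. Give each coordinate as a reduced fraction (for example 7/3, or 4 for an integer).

C = (16, 15)
M = (11/2, 16)

1. M_x = 11/2  [2·M = A+B = (5, 14)+(6, 18)]
2. M_y = 16  [2·M = A+B = (5, 14)+(6, 18)]
   so M = (11/2, 16)
3. C_x = 16  [C = 2·N−B = 2·(11, 33/2)−(6, 18)]
4. C_y = 15  [C = 2·N−B = 2·(11, 33/2)−(6, 18)]
   so C = (16, 15)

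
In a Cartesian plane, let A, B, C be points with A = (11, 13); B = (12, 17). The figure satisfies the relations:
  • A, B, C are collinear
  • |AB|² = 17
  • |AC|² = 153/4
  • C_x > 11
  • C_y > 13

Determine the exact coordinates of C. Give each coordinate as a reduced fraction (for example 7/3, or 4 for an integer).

1. C_x = 25/2  [[A, B, C are collinear ⇒ -4x+1y+31=0] ∩ [|C−(11, 13)|²=153/4]]
2. C_y = 19  [[A, B, C are collinear ⇒ -4x+1y+31=0] ∩ [|C−(11, 13)|²=153/4]]
   so C = (25/2, 19)

C = (25/2, 19)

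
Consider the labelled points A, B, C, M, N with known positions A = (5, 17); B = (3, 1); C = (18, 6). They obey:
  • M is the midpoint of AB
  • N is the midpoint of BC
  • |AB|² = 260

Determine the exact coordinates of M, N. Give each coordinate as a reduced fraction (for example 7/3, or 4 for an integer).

1. M_x = 4  [2·M = A+B = (5, 17)+(3, 1)]
2. M_y = 9  [2·M = A+B = (5, 17)+(3, 1)]
   so M = (4, 9)
3. N_x = 21/2  [2·N = B+C = (3, 1)+(18, 6)]
4. N_y = 7/2  [2·N = B+C = (3, 1)+(18, 6)]
   so N = (21/2, 7/2)

M = (4, 9)
N = (21/2, 7/2)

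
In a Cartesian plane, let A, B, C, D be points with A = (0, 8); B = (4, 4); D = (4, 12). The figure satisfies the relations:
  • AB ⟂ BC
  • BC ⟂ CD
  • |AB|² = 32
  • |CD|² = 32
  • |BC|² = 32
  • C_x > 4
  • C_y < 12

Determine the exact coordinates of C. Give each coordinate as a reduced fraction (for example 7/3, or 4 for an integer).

C = (8, 8)

1. C_x = 8  [[AB ⟂ BC ⇒ 4x-4y=0] ∩ [|C−(4, 12)|²=32]]
2. C_y = 8  [[AB ⟂ BC ⇒ 4x-4y=0] ∩ [|C−(4, 12)|²=32]]
   so C = (8, 8)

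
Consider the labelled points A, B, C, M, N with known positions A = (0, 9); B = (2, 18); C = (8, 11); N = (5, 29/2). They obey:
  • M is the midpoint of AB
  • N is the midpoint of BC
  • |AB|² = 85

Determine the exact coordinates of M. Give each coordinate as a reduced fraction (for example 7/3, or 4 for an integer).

1. M_x = 1  [2·M = A+B = (0, 9)+(2, 18)]
2. M_y = 27/2  [2·M = A+B = (0, 9)+(2, 18)]
   so M = (1, 27/2)

M = (1, 27/2)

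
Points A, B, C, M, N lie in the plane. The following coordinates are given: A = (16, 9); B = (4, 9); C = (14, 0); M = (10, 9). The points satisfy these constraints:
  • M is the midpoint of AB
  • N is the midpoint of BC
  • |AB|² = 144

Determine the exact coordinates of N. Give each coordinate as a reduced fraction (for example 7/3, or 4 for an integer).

N = (9, 9/2)

1. N_x = 9  [2·N = B+C = (4, 9)+(14, 0)]
2. N_y = 9/2  [2·N = B+C = (4, 9)+(14, 0)]
   so N = (9, 9/2)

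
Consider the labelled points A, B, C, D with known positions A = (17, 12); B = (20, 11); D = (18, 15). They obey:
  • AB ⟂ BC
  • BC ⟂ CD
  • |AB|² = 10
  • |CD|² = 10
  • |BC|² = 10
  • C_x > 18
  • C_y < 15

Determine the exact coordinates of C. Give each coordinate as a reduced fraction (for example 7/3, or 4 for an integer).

1. C_x = 21  [[AB ⟂ BC ⇒ 3x-1y-49=0] ∩ [|C−(18, 15)|²=10]]
2. C_y = 14  [[AB ⟂ BC ⇒ 3x-1y-49=0] ∩ [|C−(18, 15)|²=10]]
   so C = (21, 14)

C = (21, 14)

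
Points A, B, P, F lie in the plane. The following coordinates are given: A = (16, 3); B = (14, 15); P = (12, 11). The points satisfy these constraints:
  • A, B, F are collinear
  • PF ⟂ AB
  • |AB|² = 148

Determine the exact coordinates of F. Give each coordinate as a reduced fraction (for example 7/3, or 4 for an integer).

F = (540/37, 423/37)

1. F_x = 540/37  [[A, B, F are collinear ⇒ -12x-2y+198=0] ∩ [PF ⟂ AB ⇒ -2x+12y-108=0]]
2. F_y = 423/37  [[A, B, F are collinear ⇒ -12x-2y+198=0] ∩ [PF ⟂ AB ⇒ -2x+12y-108=0]]
   so F = (540/37, 423/37)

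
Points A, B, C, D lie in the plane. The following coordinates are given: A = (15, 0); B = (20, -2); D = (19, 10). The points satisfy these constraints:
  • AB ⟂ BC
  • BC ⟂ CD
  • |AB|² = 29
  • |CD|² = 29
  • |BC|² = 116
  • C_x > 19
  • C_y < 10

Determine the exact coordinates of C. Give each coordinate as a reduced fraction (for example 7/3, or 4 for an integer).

1. C_x = 24  [[AB ⟂ BC ⇒ 5x-2y-104=0] ∩ [|C−(19, 10)|²=29]]
2. C_y = 8  [[AB ⟂ BC ⇒ 5x-2y-104=0] ∩ [|C−(19, 10)|²=29]]
   so C = (24, 8)

C = (24, 8)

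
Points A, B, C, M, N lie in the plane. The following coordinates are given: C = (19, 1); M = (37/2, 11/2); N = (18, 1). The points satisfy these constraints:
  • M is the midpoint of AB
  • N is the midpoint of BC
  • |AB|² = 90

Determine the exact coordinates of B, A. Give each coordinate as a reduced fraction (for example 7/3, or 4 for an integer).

1. B_x = 17  [B = 2·N−C = 2·(18, 1)−(19, 1)]
2. B_y = 1  [B = 2·N−C = 2·(18, 1)−(19, 1)]
   so B = (17, 1)
3. A_x = 20  [A = 2·M−B = 2·(37/2, 11/2)−(17, 1)]
4. A_y = 10  [A = 2·M−B = 2·(37/2, 11/2)−(17, 1)]
   so A = (20, 10)

B = (17, 1)
A = (20, 10)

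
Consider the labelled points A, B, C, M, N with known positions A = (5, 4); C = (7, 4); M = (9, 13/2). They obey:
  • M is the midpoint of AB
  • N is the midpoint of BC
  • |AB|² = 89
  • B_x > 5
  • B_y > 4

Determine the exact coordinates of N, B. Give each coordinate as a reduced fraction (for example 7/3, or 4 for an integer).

N = (10, 13/2)
B = (13, 9)

1. B_x = 13  [B = 2·M−A = 2·(9, 13/2)−(5, 4)]
2. B_y = 9  [B = 2·M−A = 2·(9, 13/2)−(5, 4)]
   so B = (13, 9)
3. N_x = 10  [2·N = B+C = (13, 9)+(7, 4)]
4. N_y = 13/2  [2·N = B+C = (13, 9)+(7, 4)]
   so N = (10, 13/2)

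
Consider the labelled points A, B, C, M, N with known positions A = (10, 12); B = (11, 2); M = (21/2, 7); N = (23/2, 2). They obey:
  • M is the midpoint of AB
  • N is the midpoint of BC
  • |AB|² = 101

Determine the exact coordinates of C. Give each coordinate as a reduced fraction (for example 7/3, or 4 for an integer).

C = (12, 2)

1. C_x = 12  [C = 2·N−B = 2·(23/2, 2)−(11, 2)]
2. C_y = 2  [C = 2·N−B = 2·(23/2, 2)−(11, 2)]
   so C = (12, 2)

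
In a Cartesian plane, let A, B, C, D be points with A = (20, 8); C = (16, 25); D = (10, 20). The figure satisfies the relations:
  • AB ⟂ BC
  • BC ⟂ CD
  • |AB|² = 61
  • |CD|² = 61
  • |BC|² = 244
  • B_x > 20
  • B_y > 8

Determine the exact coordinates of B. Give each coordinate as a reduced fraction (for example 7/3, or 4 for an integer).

1. B_x = 26  [[BC ⟂ CD ⇒ 6x+5y-221=0] ∩ [|B−(20, 8)|²=61]]
2. B_y = 13  [[BC ⟂ CD ⇒ 6x+5y-221=0] ∩ [|B−(20, 8)|²=61]]
   so B = (26, 13)

B = (26, 13)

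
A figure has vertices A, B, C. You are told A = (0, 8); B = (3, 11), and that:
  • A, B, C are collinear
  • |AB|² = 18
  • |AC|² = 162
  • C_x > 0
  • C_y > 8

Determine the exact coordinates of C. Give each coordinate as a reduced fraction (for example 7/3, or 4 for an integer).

C = (9, 17)

1. C_x = 9  [[A, B, C are collinear ⇒ -3x+3y-24=0] ∩ [|C−(0, 8)|²=162]]
2. C_y = 17  [[A, B, C are collinear ⇒ -3x+3y-24=0] ∩ [|C−(0, 8)|²=162]]
   so C = (9, 17)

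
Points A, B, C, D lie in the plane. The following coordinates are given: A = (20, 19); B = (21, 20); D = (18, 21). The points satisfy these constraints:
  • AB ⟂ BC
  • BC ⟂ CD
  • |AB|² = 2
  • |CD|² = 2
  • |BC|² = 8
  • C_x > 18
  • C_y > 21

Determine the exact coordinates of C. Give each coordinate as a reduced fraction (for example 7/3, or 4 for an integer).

1. C_x = 19  [[AB ⟂ BC ⇒ 1x+1y-41=0] ∩ [|C−(18, 21)|²=2]]
2. C_y = 22  [[AB ⟂ BC ⇒ 1x+1y-41=0] ∩ [|C−(18, 21)|²=2]]
   so C = (19, 22)

C = (19, 22)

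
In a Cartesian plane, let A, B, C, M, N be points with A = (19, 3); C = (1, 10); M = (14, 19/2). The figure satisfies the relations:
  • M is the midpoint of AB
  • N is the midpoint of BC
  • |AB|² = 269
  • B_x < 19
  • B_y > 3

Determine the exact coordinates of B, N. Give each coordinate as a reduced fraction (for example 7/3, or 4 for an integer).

1. B_x = 9  [B = 2·M−A = 2·(14, 19/2)−(19, 3)]
2. B_y = 16  [B = 2·M−A = 2·(14, 19/2)−(19, 3)]
   so B = (9, 16)
3. N_x = 5  [2·N = B+C = (9, 16)+(1, 10)]
4. N_y = 13  [2·N = B+C = (9, 16)+(1, 10)]
   so N = (5, 13)

B = (9, 16)
N = (5, 13)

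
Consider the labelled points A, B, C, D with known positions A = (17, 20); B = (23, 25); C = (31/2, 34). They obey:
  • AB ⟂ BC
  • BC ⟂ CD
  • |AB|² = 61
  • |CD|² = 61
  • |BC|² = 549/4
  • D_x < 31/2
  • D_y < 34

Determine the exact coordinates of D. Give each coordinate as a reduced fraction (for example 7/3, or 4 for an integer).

1. D_x = 19/2  [[BC ⟂ CD ⇒ -15/2x+9y-759/4=0] ∩ [|D−(31/2, 34)|²=61]]
2. D_y = 29  [[BC ⟂ CD ⇒ -15/2x+9y-759/4=0] ∩ [|D−(31/2, 34)|²=61]]
   so D = (19/2, 29)

D = (19/2, 29)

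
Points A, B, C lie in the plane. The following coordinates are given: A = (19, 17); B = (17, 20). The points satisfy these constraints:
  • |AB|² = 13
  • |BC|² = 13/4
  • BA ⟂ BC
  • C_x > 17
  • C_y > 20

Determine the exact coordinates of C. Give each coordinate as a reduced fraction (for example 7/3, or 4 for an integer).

C = (37/2, 21)

1. C_x = 37/2  [[BA ⟂ BC ⇒ 2x-3y+26=0] ∩ [|C−(17, 20)|²=13/4]]
2. C_y = 21  [[BA ⟂ BC ⇒ 2x-3y+26=0] ∩ [|C−(17, 20)|²=13/4]]
   so C = (37/2, 21)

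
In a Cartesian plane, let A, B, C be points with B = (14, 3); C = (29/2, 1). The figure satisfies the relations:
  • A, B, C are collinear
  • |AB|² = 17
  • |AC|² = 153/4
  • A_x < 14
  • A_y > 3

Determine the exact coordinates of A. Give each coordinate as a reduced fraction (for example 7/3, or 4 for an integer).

1. A_x = 13  [[A, B, C are collinear ⇒ 2x+1/2y-59/2=0] ∩ [|A−(14, 3)|²=17]]
2. A_y = 7  [[A, B, C are collinear ⇒ 2x+1/2y-59/2=0] ∩ [|A−(14, 3)|²=17]]
   so A = (13, 7)

A = (13, 7)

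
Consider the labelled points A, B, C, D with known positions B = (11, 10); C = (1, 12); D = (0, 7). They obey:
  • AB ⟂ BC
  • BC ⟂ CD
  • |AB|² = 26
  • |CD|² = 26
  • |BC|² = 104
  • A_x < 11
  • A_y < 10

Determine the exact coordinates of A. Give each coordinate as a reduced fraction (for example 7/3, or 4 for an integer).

A = (10, 5)

1. A_x = 10  [[AB ⟂ BC ⇒ 10x-2y-90=0] ∩ [|A−(11, 10)|²=26]]
2. A_y = 5  [[AB ⟂ BC ⇒ 10x-2y-90=0] ∩ [|A−(11, 10)|²=26]]
   so A = (10, 5)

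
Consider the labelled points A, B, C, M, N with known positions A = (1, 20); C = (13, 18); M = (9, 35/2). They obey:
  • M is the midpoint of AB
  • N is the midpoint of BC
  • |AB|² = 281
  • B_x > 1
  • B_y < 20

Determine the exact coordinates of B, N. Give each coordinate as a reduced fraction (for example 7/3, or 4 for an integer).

1. B_x = 17  [B = 2·M−A = 2·(9, 35/2)−(1, 20)]
2. B_y = 15  [B = 2·M−A = 2·(9, 35/2)−(1, 20)]
   so B = (17, 15)
3. N_x = 15  [2·N = B+C = (17, 15)+(13, 18)]
4. N_y = 33/2  [2·N = B+C = (17, 15)+(13, 18)]
   so N = (15, 33/2)

B = (17, 15)
N = (15, 33/2)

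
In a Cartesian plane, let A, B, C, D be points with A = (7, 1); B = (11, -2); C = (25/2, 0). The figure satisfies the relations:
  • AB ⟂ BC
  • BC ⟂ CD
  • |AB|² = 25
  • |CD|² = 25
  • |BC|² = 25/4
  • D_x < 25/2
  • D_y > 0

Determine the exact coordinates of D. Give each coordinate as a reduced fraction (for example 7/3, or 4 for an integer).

1. D_x = 17/2  [[BC ⟂ CD ⇒ 3/2x+2y-75/4=0] ∩ [|D−(25/2, 0)|²=25]]
2. D_y = 3  [[BC ⟂ CD ⇒ 3/2x+2y-75/4=0] ∩ [|D−(25/2, 0)|²=25]]
   so D = (17/2, 3)

D = (17/2, 3)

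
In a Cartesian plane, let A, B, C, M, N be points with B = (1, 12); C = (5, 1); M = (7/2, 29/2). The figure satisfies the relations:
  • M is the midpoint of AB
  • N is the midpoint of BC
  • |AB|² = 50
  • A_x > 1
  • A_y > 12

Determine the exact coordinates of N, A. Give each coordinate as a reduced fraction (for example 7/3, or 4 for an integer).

N = (3, 13/2)
A = (6, 17)

1. A_x = 6  [A = 2·M−B = 2·(7/2, 29/2)−(1, 12)]
2. A_y = 17  [A = 2·M−B = 2·(7/2, 29/2)−(1, 12)]
   so A = (6, 17)
3. N_x = 3  [2·N = B+C = (1, 12)+(5, 1)]
4. N_y = 13/2  [2·N = B+C = (1, 12)+(5, 1)]
   so N = (3, 13/2)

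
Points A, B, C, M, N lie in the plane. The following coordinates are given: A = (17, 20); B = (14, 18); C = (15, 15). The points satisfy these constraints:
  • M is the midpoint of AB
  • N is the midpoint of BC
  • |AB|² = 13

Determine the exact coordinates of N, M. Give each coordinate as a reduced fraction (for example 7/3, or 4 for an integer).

1. M_x = 31/2  [2·M = A+B = (17, 20)+(14, 18)]
2. M_y = 19  [2·M = A+B = (17, 20)+(14, 18)]
   so M = (31/2, 19)
3. N_x = 29/2  [2·N = B+C = (14, 18)+(15, 15)]
4. N_y = 33/2  [2·N = B+C = (14, 18)+(15, 15)]
   so N = (29/2, 33/2)

N = (29/2, 33/2)
M = (31/2, 19)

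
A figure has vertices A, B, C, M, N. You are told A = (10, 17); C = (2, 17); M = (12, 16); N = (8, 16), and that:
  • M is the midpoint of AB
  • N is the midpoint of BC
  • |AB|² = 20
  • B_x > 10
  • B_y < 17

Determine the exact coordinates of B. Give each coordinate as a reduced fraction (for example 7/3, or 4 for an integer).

1. B_x = 14  [B = 2·M−A = 2·(12, 16)−(10, 17)]
2. B_y = 15  [B = 2·M−A = 2·(12, 16)−(10, 17)]
   so B = (14, 15)

B = (14, 15)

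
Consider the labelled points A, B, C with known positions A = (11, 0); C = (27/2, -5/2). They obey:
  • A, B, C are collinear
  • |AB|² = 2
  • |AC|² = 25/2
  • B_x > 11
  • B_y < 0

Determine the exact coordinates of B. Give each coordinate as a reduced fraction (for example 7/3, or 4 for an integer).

1. B_x = 12  [[A, B, C are collinear ⇒ -5/2x-5/2y+55/2=0] ∩ [|B−(11, 0)|²=2]]
2. B_y = -1  [[A, B, C are collinear ⇒ -5/2x-5/2y+55/2=0] ∩ [|B−(11, 0)|²=2]]
   so B = (12, -1)

B = (12, -1)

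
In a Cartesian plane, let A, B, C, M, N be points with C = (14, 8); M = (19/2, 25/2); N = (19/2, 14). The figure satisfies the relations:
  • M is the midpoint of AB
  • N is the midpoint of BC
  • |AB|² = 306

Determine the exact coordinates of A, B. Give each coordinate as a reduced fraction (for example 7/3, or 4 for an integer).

1. B_x = 5  [B = 2·N−C = 2·(19/2, 14)−(14, 8)]
2. B_y = 20  [B = 2·N−C = 2·(19/2, 14)−(14, 8)]
   so B = (5, 20)
3. A_x = 14  [A = 2·M−B = 2·(19/2, 25/2)−(5, 20)]
4. A_y = 5  [A = 2·M−B = 2·(19/2, 25/2)−(5, 20)]
   so A = (14, 5)

A = (14, 5)
B = (5, 20)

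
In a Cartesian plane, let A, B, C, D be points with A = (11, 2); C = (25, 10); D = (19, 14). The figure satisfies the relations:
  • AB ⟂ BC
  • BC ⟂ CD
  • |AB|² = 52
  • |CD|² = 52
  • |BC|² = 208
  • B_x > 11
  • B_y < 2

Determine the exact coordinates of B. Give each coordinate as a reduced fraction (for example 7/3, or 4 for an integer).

1. B_x = 17  [[BC ⟂ CD ⇒ 6x-4y-110=0] ∩ [|B−(11, 2)|²=52]]
2. B_y = -2  [[BC ⟂ CD ⇒ 6x-4y-110=0] ∩ [|B−(11, 2)|²=52]]
   so B = (17, -2)

B = (17, -2)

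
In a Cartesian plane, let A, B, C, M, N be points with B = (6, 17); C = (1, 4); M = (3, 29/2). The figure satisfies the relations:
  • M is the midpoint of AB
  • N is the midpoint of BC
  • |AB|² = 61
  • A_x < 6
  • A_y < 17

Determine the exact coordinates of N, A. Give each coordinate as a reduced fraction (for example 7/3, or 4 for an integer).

N = (7/2, 21/2)
A = (0, 12)

1. A_x = 0  [A = 2·M−B = 2·(3, 29/2)−(6, 17)]
2. A_y = 12  [A = 2·M−B = 2·(3, 29/2)−(6, 17)]
   so A = (0, 12)
3. N_x = 7/2  [2·N = B+C = (6, 17)+(1, 4)]
4. N_y = 21/2  [2·N = B+C = (6, 17)+(1, 4)]
   so N = (7/2, 21/2)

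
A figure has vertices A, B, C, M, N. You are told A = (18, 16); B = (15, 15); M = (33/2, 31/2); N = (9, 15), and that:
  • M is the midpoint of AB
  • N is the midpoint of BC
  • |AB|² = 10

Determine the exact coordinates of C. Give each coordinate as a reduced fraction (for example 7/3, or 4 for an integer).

C = (3, 15)

1. C_x = 3  [C = 2·N−B = 2·(9, 15)−(15, 15)]
2. C_y = 15  [C = 2·N−B = 2·(9, 15)−(15, 15)]
   so C = (3, 15)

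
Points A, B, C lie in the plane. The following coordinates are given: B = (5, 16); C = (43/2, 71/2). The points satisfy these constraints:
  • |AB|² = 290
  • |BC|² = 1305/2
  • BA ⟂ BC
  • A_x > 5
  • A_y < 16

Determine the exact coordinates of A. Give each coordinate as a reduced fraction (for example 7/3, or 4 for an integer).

A = (18, 5)

1. A_x = 18  [[BA ⟂ BC ⇒ 33/2x+39/2y-789/2=0] ∩ [|A−(5, 16)|²=290]]
2. A_y = 5  [[BA ⟂ BC ⇒ 33/2x+39/2y-789/2=0] ∩ [|A−(5, 16)|²=290]]
   so A = (18, 5)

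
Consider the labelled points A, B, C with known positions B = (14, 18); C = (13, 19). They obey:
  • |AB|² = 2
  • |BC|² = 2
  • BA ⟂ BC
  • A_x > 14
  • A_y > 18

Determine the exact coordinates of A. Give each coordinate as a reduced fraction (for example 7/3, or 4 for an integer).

1. A_x = 15  [[BA ⟂ BC ⇒ -1x+1y-4=0] ∩ [|A−(14, 18)|²=2]]
2. A_y = 19  [[BA ⟂ BC ⇒ -1x+1y-4=0] ∩ [|A−(14, 18)|²=2]]
   so A = (15, 19)

A = (15, 19)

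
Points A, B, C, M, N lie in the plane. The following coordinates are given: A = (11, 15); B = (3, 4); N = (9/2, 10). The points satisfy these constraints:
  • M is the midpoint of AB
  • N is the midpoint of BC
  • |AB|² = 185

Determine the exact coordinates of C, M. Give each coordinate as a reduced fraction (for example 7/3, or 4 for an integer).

C = (6, 16)
M = (7, 19/2)

1. M_x = 7  [2·M = A+B = (11, 15)+(3, 4)]
2. M_y = 19/2  [2·M = A+B = (11, 15)+(3, 4)]
   so M = (7, 19/2)
3. C_x = 6  [C = 2·N−B = 2·(9/2, 10)−(3, 4)]
4. C_y = 16  [C = 2·N−B = 2·(9/2, 10)−(3, 4)]
   so C = (6, 16)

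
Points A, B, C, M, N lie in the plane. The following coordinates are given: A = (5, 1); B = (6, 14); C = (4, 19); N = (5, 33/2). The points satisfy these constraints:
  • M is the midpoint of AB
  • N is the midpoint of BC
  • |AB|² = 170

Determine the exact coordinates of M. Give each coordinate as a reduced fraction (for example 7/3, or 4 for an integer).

M = (11/2, 15/2)

1. M_x = 11/2  [2·M = A+B = (5, 1)+(6, 14)]
2. M_y = 15/2  [2·M = A+B = (5, 1)+(6, 14)]
   so M = (11/2, 15/2)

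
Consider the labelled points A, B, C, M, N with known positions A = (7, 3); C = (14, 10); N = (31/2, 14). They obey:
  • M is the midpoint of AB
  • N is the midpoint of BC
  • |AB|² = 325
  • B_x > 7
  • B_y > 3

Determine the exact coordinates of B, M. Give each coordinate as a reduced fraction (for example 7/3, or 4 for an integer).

1. B_x = 17  [B = 2·N−C = 2·(31/2, 14)−(14, 10)]
2. B_y = 18  [B = 2·N−C = 2·(31/2, 14)−(14, 10)]
   so B = (17, 18)
3. M_x = 12  [2·M = A+B = (7, 3)+(17, 18)]
4. M_y = 21/2  [2·M = A+B = (7, 3)+(17, 18)]
   so M = (12, 21/2)

B = (17, 18)
M = (12, 21/2)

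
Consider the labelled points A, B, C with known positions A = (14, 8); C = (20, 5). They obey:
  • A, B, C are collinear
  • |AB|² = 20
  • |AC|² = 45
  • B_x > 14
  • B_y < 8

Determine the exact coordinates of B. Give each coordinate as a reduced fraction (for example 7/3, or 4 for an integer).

1. B_x = 18  [[A, B, C are collinear ⇒ -3x-6y+90=0] ∩ [|B−(14, 8)|²=20]]
2. B_y = 6  [[A, B, C are collinear ⇒ -3x-6y+90=0] ∩ [|B−(14, 8)|²=20]]
   so B = (18, 6)

B = (18, 6)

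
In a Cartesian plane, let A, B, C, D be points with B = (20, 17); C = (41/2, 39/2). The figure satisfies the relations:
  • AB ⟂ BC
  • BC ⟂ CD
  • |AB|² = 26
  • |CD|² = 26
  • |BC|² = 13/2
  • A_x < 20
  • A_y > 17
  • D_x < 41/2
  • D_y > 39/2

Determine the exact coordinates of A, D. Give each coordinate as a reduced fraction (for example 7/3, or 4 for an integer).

A = (15, 18)
D = (31/2, 41/2)

1. A_x = 15  [[AB ⟂ BC ⇒ -1/2x-5/2y+105/2=0] ∩ [|A−(20, 17)|²=26]]
2. A_y = 18  [[AB ⟂ BC ⇒ -1/2x-5/2y+105/2=0] ∩ [|A−(20, 17)|²=26]]
   so A = (15, 18)
3. D_x = 31/2  [[BC ⟂ CD ⇒ 1/2x+5/2y-59=0] ∩ [|D−(41/2, 39/2)|²=26]]
4. D_y = 41/2  [[BC ⟂ CD ⇒ 1/2x+5/2y-59=0] ∩ [|D−(41/2, 39/2)|²=26]]
   so D = (31/2, 41/2)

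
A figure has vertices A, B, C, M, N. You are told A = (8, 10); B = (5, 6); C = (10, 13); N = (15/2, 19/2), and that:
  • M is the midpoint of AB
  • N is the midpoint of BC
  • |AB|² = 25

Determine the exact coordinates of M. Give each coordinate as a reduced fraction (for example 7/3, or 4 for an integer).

M = (13/2, 8)

1. M_x = 13/2  [2·M = A+B = (8, 10)+(5, 6)]
2. M_y = 8  [2·M = A+B = (8, 10)+(5, 6)]
   so M = (13/2, 8)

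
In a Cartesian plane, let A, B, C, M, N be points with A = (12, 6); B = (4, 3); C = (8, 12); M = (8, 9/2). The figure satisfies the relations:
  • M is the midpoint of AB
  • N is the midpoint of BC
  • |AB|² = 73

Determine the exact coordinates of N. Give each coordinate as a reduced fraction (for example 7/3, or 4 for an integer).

N = (6, 15/2)

1. N_x = 6  [2·N = B+C = (4, 3)+(8, 12)]
2. N_y = 15/2  [2·N = B+C = (4, 3)+(8, 12)]
   so N = (6, 15/2)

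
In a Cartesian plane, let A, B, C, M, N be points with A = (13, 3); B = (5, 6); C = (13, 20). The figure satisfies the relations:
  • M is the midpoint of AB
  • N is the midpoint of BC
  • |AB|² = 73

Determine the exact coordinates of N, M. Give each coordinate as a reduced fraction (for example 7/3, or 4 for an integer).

N = (9, 13)
M = (9, 9/2)

1. M_x = 9  [2·M = A+B = (13, 3)+(5, 6)]
2. M_y = 9/2  [2·M = A+B = (13, 3)+(5, 6)]
   so M = (9, 9/2)
3. N_x = 9  [2·N = B+C = (5, 6)+(13, 20)]
4. N_y = 13  [2·N = B+C = (5, 6)+(13, 20)]
   so N = (9, 13)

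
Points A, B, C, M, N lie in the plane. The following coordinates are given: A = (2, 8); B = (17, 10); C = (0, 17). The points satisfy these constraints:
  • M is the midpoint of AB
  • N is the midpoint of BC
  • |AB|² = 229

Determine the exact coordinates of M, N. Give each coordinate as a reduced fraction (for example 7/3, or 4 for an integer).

M = (19/2, 9)
N = (17/2, 27/2)

1. M_x = 19/2  [2·M = A+B = (2, 8)+(17, 10)]
2. M_y = 9  [2·M = A+B = (2, 8)+(17, 10)]
   so M = (19/2, 9)
3. N_x = 17/2  [2·N = B+C = (17, 10)+(0, 17)]
4. N_y = 27/2  [2·N = B+C = (17, 10)+(0, 17)]
   so N = (17/2, 27/2)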